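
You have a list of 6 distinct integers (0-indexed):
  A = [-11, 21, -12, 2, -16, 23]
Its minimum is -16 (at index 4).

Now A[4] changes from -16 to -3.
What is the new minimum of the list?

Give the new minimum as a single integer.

Answer: -12

Derivation:
Old min = -16 (at index 4)
Change: A[4] -16 -> -3
Changed element WAS the min. Need to check: is -3 still <= all others?
  Min of remaining elements: -12
  New min = min(-3, -12) = -12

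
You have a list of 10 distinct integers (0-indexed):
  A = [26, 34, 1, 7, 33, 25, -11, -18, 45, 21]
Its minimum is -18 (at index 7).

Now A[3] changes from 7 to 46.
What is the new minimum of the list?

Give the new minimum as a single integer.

Old min = -18 (at index 7)
Change: A[3] 7 -> 46
Changed element was NOT the old min.
  New min = min(old_min, new_val) = min(-18, 46) = -18

Answer: -18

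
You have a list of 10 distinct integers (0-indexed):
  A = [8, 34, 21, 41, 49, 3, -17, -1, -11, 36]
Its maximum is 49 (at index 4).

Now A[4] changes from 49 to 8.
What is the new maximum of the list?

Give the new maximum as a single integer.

Answer: 41

Derivation:
Old max = 49 (at index 4)
Change: A[4] 49 -> 8
Changed element WAS the max -> may need rescan.
  Max of remaining elements: 41
  New max = max(8, 41) = 41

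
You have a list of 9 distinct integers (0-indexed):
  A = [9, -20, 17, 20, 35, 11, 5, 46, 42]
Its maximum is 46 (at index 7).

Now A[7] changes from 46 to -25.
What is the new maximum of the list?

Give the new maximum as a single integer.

Old max = 46 (at index 7)
Change: A[7] 46 -> -25
Changed element WAS the max -> may need rescan.
  Max of remaining elements: 42
  New max = max(-25, 42) = 42

Answer: 42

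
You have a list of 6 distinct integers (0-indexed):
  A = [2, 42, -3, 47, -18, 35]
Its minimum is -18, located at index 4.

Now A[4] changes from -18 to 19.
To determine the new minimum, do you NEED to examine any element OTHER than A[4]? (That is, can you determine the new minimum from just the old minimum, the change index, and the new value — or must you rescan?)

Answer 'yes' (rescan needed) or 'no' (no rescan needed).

Old min = -18 at index 4
Change at index 4: -18 -> 19
Index 4 WAS the min and new value 19 > old min -18. Must rescan other elements to find the new min.
Needs rescan: yes

Answer: yes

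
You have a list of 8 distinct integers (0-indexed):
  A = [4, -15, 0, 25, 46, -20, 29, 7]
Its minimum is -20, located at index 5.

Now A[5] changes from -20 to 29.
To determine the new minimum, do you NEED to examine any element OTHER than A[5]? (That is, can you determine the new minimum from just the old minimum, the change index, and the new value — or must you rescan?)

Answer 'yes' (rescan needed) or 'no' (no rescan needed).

Answer: yes

Derivation:
Old min = -20 at index 5
Change at index 5: -20 -> 29
Index 5 WAS the min and new value 29 > old min -20. Must rescan other elements to find the new min.
Needs rescan: yes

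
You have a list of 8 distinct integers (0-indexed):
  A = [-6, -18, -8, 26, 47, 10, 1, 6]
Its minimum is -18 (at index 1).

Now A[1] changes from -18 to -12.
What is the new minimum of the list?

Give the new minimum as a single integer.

Old min = -18 (at index 1)
Change: A[1] -18 -> -12
Changed element WAS the min. Need to check: is -12 still <= all others?
  Min of remaining elements: -8
  New min = min(-12, -8) = -12

Answer: -12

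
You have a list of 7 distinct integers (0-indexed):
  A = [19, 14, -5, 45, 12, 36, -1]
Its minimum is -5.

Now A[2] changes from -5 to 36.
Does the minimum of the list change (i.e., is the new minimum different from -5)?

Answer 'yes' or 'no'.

Answer: yes

Derivation:
Old min = -5
Change: A[2] -5 -> 36
Changed element was the min; new min must be rechecked.
New min = -1; changed? yes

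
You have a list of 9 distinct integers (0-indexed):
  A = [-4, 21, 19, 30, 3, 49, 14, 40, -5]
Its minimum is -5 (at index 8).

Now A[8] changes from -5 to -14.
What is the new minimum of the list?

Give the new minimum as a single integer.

Answer: -14

Derivation:
Old min = -5 (at index 8)
Change: A[8] -5 -> -14
Changed element WAS the min. Need to check: is -14 still <= all others?
  Min of remaining elements: -4
  New min = min(-14, -4) = -14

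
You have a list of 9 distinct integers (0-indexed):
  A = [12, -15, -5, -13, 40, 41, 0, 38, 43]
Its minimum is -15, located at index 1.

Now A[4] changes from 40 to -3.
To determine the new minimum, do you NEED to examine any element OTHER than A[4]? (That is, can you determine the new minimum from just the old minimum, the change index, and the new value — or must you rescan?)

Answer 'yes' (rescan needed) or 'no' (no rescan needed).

Answer: no

Derivation:
Old min = -15 at index 1
Change at index 4: 40 -> -3
Index 4 was NOT the min. New min = min(-15, -3). No rescan of other elements needed.
Needs rescan: no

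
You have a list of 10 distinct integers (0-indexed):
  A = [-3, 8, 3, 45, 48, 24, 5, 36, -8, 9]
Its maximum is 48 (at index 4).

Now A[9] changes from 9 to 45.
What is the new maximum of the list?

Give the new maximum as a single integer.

Old max = 48 (at index 4)
Change: A[9] 9 -> 45
Changed element was NOT the old max.
  New max = max(old_max, new_val) = max(48, 45) = 48

Answer: 48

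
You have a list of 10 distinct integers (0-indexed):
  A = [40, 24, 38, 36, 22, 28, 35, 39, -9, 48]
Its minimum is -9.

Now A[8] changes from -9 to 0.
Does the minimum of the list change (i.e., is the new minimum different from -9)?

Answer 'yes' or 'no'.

Answer: yes

Derivation:
Old min = -9
Change: A[8] -9 -> 0
Changed element was the min; new min must be rechecked.
New min = 0; changed? yes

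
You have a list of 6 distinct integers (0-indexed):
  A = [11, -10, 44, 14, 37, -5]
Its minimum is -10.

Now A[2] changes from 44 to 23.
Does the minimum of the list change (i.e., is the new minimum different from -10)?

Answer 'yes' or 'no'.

Answer: no

Derivation:
Old min = -10
Change: A[2] 44 -> 23
Changed element was NOT the min; min changes only if 23 < -10.
New min = -10; changed? no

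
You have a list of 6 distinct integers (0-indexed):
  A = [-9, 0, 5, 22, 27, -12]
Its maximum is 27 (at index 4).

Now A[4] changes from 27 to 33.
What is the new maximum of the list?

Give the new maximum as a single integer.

Old max = 27 (at index 4)
Change: A[4] 27 -> 33
Changed element WAS the max -> may need rescan.
  Max of remaining elements: 22
  New max = max(33, 22) = 33

Answer: 33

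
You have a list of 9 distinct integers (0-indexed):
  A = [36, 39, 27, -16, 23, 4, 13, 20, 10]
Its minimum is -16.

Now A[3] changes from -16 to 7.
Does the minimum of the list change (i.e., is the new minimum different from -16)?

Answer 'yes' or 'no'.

Old min = -16
Change: A[3] -16 -> 7
Changed element was the min; new min must be rechecked.
New min = 4; changed? yes

Answer: yes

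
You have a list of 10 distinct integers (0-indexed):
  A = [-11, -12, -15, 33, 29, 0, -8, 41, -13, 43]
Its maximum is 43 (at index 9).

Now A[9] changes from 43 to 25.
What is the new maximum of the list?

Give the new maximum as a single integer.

Old max = 43 (at index 9)
Change: A[9] 43 -> 25
Changed element WAS the max -> may need rescan.
  Max of remaining elements: 41
  New max = max(25, 41) = 41

Answer: 41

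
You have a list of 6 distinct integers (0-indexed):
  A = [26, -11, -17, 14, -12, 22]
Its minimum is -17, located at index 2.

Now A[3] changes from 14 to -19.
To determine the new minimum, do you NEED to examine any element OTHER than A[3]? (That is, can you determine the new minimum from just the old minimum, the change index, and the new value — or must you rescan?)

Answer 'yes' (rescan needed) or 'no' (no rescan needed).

Old min = -17 at index 2
Change at index 3: 14 -> -19
Index 3 was NOT the min. New min = min(-17, -19). No rescan of other elements needed.
Needs rescan: no

Answer: no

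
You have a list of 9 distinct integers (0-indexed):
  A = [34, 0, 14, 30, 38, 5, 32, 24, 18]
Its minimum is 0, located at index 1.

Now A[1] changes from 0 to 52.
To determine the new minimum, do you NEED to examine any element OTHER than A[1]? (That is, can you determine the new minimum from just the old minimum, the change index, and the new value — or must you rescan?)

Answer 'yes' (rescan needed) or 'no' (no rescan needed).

Answer: yes

Derivation:
Old min = 0 at index 1
Change at index 1: 0 -> 52
Index 1 WAS the min and new value 52 > old min 0. Must rescan other elements to find the new min.
Needs rescan: yes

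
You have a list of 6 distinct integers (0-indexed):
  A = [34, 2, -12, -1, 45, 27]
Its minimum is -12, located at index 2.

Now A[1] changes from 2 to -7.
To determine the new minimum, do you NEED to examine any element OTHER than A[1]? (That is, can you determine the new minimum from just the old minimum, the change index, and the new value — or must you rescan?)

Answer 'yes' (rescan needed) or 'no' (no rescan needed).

Old min = -12 at index 2
Change at index 1: 2 -> -7
Index 1 was NOT the min. New min = min(-12, -7). No rescan of other elements needed.
Needs rescan: no

Answer: no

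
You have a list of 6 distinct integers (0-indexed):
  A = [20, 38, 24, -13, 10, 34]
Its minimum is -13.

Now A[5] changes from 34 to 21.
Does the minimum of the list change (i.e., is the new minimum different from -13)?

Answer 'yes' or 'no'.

Answer: no

Derivation:
Old min = -13
Change: A[5] 34 -> 21
Changed element was NOT the min; min changes only if 21 < -13.
New min = -13; changed? no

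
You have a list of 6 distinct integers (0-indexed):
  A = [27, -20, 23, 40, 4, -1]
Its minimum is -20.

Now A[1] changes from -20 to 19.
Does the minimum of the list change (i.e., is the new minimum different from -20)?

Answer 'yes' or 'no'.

Old min = -20
Change: A[1] -20 -> 19
Changed element was the min; new min must be rechecked.
New min = -1; changed? yes

Answer: yes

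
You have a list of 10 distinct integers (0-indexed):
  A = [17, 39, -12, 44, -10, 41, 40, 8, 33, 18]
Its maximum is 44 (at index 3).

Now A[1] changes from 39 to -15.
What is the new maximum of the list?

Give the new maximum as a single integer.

Answer: 44

Derivation:
Old max = 44 (at index 3)
Change: A[1] 39 -> -15
Changed element was NOT the old max.
  New max = max(old_max, new_val) = max(44, -15) = 44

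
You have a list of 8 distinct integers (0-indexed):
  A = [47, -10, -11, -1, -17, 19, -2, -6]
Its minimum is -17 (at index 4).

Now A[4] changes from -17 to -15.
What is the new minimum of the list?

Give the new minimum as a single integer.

Old min = -17 (at index 4)
Change: A[4] -17 -> -15
Changed element WAS the min. Need to check: is -15 still <= all others?
  Min of remaining elements: -11
  New min = min(-15, -11) = -15

Answer: -15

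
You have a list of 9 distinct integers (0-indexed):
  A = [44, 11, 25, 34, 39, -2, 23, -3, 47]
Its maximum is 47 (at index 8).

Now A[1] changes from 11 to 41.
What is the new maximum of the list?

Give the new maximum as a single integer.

Old max = 47 (at index 8)
Change: A[1] 11 -> 41
Changed element was NOT the old max.
  New max = max(old_max, new_val) = max(47, 41) = 47

Answer: 47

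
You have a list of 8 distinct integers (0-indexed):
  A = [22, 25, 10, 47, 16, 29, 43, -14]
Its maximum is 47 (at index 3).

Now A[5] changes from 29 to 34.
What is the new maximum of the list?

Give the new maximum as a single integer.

Answer: 47

Derivation:
Old max = 47 (at index 3)
Change: A[5] 29 -> 34
Changed element was NOT the old max.
  New max = max(old_max, new_val) = max(47, 34) = 47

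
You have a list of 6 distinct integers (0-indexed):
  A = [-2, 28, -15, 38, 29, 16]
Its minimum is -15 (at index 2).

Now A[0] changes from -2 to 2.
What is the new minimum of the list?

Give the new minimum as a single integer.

Answer: -15

Derivation:
Old min = -15 (at index 2)
Change: A[0] -2 -> 2
Changed element was NOT the old min.
  New min = min(old_min, new_val) = min(-15, 2) = -15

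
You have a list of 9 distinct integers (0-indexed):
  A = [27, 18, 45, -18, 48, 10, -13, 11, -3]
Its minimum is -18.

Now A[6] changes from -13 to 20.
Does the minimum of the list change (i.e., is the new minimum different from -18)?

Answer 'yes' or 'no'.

Answer: no

Derivation:
Old min = -18
Change: A[6] -13 -> 20
Changed element was NOT the min; min changes only if 20 < -18.
New min = -18; changed? no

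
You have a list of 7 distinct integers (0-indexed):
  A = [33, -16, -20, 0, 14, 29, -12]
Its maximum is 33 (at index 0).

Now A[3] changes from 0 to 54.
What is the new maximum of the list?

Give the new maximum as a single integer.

Answer: 54

Derivation:
Old max = 33 (at index 0)
Change: A[3] 0 -> 54
Changed element was NOT the old max.
  New max = max(old_max, new_val) = max(33, 54) = 54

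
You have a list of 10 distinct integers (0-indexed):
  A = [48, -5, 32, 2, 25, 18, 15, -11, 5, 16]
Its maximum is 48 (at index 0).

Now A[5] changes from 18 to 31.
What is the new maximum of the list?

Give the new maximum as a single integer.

Old max = 48 (at index 0)
Change: A[5] 18 -> 31
Changed element was NOT the old max.
  New max = max(old_max, new_val) = max(48, 31) = 48

Answer: 48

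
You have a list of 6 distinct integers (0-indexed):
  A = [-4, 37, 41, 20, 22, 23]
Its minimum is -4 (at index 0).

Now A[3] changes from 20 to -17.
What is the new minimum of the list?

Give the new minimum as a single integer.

Answer: -17

Derivation:
Old min = -4 (at index 0)
Change: A[3] 20 -> -17
Changed element was NOT the old min.
  New min = min(old_min, new_val) = min(-4, -17) = -17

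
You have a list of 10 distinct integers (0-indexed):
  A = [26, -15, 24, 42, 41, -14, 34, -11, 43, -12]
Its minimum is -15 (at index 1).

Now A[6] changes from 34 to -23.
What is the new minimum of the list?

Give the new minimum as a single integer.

Old min = -15 (at index 1)
Change: A[6] 34 -> -23
Changed element was NOT the old min.
  New min = min(old_min, new_val) = min(-15, -23) = -23

Answer: -23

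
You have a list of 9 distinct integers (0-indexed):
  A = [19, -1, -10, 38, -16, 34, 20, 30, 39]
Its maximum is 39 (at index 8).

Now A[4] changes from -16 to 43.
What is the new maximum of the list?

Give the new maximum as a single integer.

Old max = 39 (at index 8)
Change: A[4] -16 -> 43
Changed element was NOT the old max.
  New max = max(old_max, new_val) = max(39, 43) = 43

Answer: 43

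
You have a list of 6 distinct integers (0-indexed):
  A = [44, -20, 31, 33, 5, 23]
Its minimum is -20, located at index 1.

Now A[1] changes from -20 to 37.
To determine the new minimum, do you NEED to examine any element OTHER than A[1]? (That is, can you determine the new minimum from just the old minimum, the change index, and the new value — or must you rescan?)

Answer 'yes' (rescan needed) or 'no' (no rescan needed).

Answer: yes

Derivation:
Old min = -20 at index 1
Change at index 1: -20 -> 37
Index 1 WAS the min and new value 37 > old min -20. Must rescan other elements to find the new min.
Needs rescan: yes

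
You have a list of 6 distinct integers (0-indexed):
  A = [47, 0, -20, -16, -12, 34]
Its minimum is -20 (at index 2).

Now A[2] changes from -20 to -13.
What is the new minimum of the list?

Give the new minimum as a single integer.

Old min = -20 (at index 2)
Change: A[2] -20 -> -13
Changed element WAS the min. Need to check: is -13 still <= all others?
  Min of remaining elements: -16
  New min = min(-13, -16) = -16

Answer: -16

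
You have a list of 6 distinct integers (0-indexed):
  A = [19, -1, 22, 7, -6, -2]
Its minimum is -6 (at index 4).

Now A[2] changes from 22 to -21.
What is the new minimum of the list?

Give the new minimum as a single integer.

Answer: -21

Derivation:
Old min = -6 (at index 4)
Change: A[2] 22 -> -21
Changed element was NOT the old min.
  New min = min(old_min, new_val) = min(-6, -21) = -21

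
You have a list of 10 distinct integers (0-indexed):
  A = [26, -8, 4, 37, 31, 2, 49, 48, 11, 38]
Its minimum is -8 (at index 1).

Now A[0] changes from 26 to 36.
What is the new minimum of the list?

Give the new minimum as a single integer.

Answer: -8

Derivation:
Old min = -8 (at index 1)
Change: A[0] 26 -> 36
Changed element was NOT the old min.
  New min = min(old_min, new_val) = min(-8, 36) = -8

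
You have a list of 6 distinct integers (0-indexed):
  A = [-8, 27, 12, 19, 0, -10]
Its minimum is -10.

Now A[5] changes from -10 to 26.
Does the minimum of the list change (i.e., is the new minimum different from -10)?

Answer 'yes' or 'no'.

Answer: yes

Derivation:
Old min = -10
Change: A[5] -10 -> 26
Changed element was the min; new min must be rechecked.
New min = -8; changed? yes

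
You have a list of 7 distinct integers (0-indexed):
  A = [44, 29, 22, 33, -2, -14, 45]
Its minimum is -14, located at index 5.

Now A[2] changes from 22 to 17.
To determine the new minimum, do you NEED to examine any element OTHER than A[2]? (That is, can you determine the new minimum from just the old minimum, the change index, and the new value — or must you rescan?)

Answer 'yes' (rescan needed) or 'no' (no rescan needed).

Answer: no

Derivation:
Old min = -14 at index 5
Change at index 2: 22 -> 17
Index 2 was NOT the min. New min = min(-14, 17). No rescan of other elements needed.
Needs rescan: no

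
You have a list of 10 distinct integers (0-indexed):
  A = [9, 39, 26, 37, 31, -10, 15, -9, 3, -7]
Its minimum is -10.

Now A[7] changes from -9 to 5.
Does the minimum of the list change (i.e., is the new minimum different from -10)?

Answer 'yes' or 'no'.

Old min = -10
Change: A[7] -9 -> 5
Changed element was NOT the min; min changes only if 5 < -10.
New min = -10; changed? no

Answer: no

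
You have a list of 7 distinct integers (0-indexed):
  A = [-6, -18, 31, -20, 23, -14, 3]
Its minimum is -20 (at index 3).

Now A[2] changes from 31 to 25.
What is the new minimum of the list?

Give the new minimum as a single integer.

Old min = -20 (at index 3)
Change: A[2] 31 -> 25
Changed element was NOT the old min.
  New min = min(old_min, new_val) = min(-20, 25) = -20

Answer: -20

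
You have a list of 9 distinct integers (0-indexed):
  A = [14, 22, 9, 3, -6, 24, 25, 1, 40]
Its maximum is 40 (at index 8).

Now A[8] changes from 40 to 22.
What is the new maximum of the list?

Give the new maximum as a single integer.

Answer: 25

Derivation:
Old max = 40 (at index 8)
Change: A[8] 40 -> 22
Changed element WAS the max -> may need rescan.
  Max of remaining elements: 25
  New max = max(22, 25) = 25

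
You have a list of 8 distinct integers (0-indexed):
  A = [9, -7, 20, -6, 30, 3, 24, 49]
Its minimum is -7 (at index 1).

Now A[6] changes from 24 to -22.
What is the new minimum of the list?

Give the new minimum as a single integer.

Old min = -7 (at index 1)
Change: A[6] 24 -> -22
Changed element was NOT the old min.
  New min = min(old_min, new_val) = min(-7, -22) = -22

Answer: -22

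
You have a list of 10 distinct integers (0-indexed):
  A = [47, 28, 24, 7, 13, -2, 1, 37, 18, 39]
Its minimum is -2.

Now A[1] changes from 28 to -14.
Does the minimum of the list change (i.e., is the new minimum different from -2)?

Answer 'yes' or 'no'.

Answer: yes

Derivation:
Old min = -2
Change: A[1] 28 -> -14
Changed element was NOT the min; min changes only if -14 < -2.
New min = -14; changed? yes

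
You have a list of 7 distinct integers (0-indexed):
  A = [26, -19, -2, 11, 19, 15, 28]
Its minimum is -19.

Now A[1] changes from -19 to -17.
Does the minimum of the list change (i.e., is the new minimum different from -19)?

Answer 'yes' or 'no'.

Answer: yes

Derivation:
Old min = -19
Change: A[1] -19 -> -17
Changed element was the min; new min must be rechecked.
New min = -17; changed? yes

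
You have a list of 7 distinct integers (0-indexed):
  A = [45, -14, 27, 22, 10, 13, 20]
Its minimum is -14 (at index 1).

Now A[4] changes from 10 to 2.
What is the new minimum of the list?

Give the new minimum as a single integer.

Answer: -14

Derivation:
Old min = -14 (at index 1)
Change: A[4] 10 -> 2
Changed element was NOT the old min.
  New min = min(old_min, new_val) = min(-14, 2) = -14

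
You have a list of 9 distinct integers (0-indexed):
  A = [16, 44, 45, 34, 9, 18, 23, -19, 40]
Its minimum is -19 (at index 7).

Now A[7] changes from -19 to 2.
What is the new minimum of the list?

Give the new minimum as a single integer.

Answer: 2

Derivation:
Old min = -19 (at index 7)
Change: A[7] -19 -> 2
Changed element WAS the min. Need to check: is 2 still <= all others?
  Min of remaining elements: 9
  New min = min(2, 9) = 2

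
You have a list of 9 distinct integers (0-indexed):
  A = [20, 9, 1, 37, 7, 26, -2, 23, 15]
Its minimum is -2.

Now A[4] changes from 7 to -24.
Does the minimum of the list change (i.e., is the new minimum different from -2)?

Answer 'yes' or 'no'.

Answer: yes

Derivation:
Old min = -2
Change: A[4] 7 -> -24
Changed element was NOT the min; min changes only if -24 < -2.
New min = -24; changed? yes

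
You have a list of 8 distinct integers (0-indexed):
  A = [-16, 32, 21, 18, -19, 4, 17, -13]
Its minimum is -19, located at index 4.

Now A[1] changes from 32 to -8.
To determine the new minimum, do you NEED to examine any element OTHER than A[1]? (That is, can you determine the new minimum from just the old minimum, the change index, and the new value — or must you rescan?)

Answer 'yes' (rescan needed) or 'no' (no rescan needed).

Answer: no

Derivation:
Old min = -19 at index 4
Change at index 1: 32 -> -8
Index 1 was NOT the min. New min = min(-19, -8). No rescan of other elements needed.
Needs rescan: no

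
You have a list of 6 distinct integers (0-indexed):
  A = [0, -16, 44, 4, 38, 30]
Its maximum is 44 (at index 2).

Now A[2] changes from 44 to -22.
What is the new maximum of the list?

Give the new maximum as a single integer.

Old max = 44 (at index 2)
Change: A[2] 44 -> -22
Changed element WAS the max -> may need rescan.
  Max of remaining elements: 38
  New max = max(-22, 38) = 38

Answer: 38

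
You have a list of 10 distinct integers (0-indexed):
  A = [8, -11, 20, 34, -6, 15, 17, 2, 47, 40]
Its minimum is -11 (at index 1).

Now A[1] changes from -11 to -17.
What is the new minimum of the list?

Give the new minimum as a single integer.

Old min = -11 (at index 1)
Change: A[1] -11 -> -17
Changed element WAS the min. Need to check: is -17 still <= all others?
  Min of remaining elements: -6
  New min = min(-17, -6) = -17

Answer: -17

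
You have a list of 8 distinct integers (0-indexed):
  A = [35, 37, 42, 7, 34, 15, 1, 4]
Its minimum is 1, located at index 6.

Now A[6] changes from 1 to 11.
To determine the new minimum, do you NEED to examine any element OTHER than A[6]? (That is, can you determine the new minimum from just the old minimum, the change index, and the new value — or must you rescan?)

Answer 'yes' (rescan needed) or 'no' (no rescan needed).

Old min = 1 at index 6
Change at index 6: 1 -> 11
Index 6 WAS the min and new value 11 > old min 1. Must rescan other elements to find the new min.
Needs rescan: yes

Answer: yes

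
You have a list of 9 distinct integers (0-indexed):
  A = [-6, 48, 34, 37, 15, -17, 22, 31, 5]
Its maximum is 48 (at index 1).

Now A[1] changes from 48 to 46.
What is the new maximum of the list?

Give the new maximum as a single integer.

Old max = 48 (at index 1)
Change: A[1] 48 -> 46
Changed element WAS the max -> may need rescan.
  Max of remaining elements: 37
  New max = max(46, 37) = 46

Answer: 46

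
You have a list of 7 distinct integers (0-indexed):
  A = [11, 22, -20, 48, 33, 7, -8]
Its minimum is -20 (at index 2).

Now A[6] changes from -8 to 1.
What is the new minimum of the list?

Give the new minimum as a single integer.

Answer: -20

Derivation:
Old min = -20 (at index 2)
Change: A[6] -8 -> 1
Changed element was NOT the old min.
  New min = min(old_min, new_val) = min(-20, 1) = -20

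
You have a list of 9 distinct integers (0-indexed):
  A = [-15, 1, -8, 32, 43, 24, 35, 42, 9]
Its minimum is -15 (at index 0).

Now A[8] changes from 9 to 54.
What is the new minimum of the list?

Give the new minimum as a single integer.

Old min = -15 (at index 0)
Change: A[8] 9 -> 54
Changed element was NOT the old min.
  New min = min(old_min, new_val) = min(-15, 54) = -15

Answer: -15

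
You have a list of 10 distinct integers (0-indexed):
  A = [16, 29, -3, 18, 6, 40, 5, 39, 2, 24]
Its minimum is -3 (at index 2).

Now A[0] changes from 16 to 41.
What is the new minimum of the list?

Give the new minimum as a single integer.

Answer: -3

Derivation:
Old min = -3 (at index 2)
Change: A[0] 16 -> 41
Changed element was NOT the old min.
  New min = min(old_min, new_val) = min(-3, 41) = -3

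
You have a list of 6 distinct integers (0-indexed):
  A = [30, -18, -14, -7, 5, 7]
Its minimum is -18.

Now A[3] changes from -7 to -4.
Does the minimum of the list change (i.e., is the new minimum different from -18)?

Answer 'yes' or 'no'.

Answer: no

Derivation:
Old min = -18
Change: A[3] -7 -> -4
Changed element was NOT the min; min changes only if -4 < -18.
New min = -18; changed? no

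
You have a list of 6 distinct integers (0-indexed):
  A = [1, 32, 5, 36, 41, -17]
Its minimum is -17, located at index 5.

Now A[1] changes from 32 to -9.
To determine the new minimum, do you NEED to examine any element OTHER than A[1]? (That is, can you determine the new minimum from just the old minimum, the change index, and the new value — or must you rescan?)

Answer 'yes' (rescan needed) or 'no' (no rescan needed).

Answer: no

Derivation:
Old min = -17 at index 5
Change at index 1: 32 -> -9
Index 1 was NOT the min. New min = min(-17, -9). No rescan of other elements needed.
Needs rescan: no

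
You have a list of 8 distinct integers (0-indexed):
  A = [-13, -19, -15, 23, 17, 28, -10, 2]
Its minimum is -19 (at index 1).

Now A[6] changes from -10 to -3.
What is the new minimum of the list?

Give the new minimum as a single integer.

Old min = -19 (at index 1)
Change: A[6] -10 -> -3
Changed element was NOT the old min.
  New min = min(old_min, new_val) = min(-19, -3) = -19

Answer: -19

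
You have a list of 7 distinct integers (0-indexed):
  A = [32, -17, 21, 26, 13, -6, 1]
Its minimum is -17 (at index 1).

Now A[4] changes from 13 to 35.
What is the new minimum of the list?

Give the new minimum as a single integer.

Old min = -17 (at index 1)
Change: A[4] 13 -> 35
Changed element was NOT the old min.
  New min = min(old_min, new_val) = min(-17, 35) = -17

Answer: -17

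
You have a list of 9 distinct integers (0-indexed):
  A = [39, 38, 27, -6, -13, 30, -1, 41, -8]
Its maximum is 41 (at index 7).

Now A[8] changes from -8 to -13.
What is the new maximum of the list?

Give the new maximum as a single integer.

Answer: 41

Derivation:
Old max = 41 (at index 7)
Change: A[8] -8 -> -13
Changed element was NOT the old max.
  New max = max(old_max, new_val) = max(41, -13) = 41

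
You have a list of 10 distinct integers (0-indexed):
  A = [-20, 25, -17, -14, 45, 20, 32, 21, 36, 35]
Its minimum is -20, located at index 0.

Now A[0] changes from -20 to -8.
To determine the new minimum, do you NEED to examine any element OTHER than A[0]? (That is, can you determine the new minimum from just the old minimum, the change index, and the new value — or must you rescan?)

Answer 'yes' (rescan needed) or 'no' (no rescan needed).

Answer: yes

Derivation:
Old min = -20 at index 0
Change at index 0: -20 -> -8
Index 0 WAS the min and new value -8 > old min -20. Must rescan other elements to find the new min.
Needs rescan: yes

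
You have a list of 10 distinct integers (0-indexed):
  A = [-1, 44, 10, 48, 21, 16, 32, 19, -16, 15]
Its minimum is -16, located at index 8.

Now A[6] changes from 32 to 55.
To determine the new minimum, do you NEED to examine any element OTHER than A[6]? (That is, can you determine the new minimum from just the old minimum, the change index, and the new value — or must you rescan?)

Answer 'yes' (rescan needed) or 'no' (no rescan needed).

Answer: no

Derivation:
Old min = -16 at index 8
Change at index 6: 32 -> 55
Index 6 was NOT the min. New min = min(-16, 55). No rescan of other elements needed.
Needs rescan: no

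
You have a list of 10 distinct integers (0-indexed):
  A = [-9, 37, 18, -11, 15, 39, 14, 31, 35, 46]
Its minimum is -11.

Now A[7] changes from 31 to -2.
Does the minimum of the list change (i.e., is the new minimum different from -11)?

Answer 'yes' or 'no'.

Answer: no

Derivation:
Old min = -11
Change: A[7] 31 -> -2
Changed element was NOT the min; min changes only if -2 < -11.
New min = -11; changed? no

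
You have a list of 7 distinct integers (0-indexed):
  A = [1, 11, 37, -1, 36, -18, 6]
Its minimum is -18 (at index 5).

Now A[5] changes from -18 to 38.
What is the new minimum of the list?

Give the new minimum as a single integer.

Old min = -18 (at index 5)
Change: A[5] -18 -> 38
Changed element WAS the min. Need to check: is 38 still <= all others?
  Min of remaining elements: -1
  New min = min(38, -1) = -1

Answer: -1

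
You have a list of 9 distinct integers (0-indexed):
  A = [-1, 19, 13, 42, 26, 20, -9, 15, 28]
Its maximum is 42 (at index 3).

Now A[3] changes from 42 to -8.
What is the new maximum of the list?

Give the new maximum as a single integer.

Answer: 28

Derivation:
Old max = 42 (at index 3)
Change: A[3] 42 -> -8
Changed element WAS the max -> may need rescan.
  Max of remaining elements: 28
  New max = max(-8, 28) = 28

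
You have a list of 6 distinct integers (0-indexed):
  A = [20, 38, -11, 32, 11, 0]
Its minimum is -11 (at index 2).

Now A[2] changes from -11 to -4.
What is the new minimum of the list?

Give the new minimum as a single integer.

Old min = -11 (at index 2)
Change: A[2] -11 -> -4
Changed element WAS the min. Need to check: is -4 still <= all others?
  Min of remaining elements: 0
  New min = min(-4, 0) = -4

Answer: -4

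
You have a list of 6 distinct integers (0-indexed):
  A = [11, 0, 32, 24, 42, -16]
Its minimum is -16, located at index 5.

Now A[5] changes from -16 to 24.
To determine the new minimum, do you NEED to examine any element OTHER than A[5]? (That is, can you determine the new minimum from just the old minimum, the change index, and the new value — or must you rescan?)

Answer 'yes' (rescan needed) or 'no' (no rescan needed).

Old min = -16 at index 5
Change at index 5: -16 -> 24
Index 5 WAS the min and new value 24 > old min -16. Must rescan other elements to find the new min.
Needs rescan: yes

Answer: yes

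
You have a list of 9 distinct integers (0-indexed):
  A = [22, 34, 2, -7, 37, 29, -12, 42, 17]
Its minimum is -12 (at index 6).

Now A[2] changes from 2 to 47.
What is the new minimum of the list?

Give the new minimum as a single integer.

Answer: -12

Derivation:
Old min = -12 (at index 6)
Change: A[2] 2 -> 47
Changed element was NOT the old min.
  New min = min(old_min, new_val) = min(-12, 47) = -12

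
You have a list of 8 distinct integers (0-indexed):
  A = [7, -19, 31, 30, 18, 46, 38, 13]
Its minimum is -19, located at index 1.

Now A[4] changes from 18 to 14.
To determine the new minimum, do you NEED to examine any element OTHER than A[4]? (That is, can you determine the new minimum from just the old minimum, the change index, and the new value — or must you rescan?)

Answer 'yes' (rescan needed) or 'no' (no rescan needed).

Answer: no

Derivation:
Old min = -19 at index 1
Change at index 4: 18 -> 14
Index 4 was NOT the min. New min = min(-19, 14). No rescan of other elements needed.
Needs rescan: no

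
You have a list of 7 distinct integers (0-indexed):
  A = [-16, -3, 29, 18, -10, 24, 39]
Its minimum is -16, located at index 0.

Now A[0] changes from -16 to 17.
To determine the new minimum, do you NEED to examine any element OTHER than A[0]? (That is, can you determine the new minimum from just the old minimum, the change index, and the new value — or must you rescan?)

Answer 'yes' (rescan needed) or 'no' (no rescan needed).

Answer: yes

Derivation:
Old min = -16 at index 0
Change at index 0: -16 -> 17
Index 0 WAS the min and new value 17 > old min -16. Must rescan other elements to find the new min.
Needs rescan: yes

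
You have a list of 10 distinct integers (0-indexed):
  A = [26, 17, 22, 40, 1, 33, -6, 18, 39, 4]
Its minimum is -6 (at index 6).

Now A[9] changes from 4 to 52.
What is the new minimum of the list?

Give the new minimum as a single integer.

Old min = -6 (at index 6)
Change: A[9] 4 -> 52
Changed element was NOT the old min.
  New min = min(old_min, new_val) = min(-6, 52) = -6

Answer: -6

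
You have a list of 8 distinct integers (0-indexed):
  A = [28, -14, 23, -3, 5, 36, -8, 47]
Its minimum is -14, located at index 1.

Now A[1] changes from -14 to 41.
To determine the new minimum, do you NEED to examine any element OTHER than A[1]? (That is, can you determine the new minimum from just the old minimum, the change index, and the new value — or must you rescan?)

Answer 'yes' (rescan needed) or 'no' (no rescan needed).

Answer: yes

Derivation:
Old min = -14 at index 1
Change at index 1: -14 -> 41
Index 1 WAS the min and new value 41 > old min -14. Must rescan other elements to find the new min.
Needs rescan: yes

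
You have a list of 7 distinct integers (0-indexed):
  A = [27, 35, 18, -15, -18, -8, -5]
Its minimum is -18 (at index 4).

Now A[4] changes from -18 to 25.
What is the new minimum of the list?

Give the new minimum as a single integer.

Old min = -18 (at index 4)
Change: A[4] -18 -> 25
Changed element WAS the min. Need to check: is 25 still <= all others?
  Min of remaining elements: -15
  New min = min(25, -15) = -15

Answer: -15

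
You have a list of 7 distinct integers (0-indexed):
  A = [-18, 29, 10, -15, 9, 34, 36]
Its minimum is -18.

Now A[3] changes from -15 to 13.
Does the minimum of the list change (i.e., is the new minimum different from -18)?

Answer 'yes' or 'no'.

Old min = -18
Change: A[3] -15 -> 13
Changed element was NOT the min; min changes only if 13 < -18.
New min = -18; changed? no

Answer: no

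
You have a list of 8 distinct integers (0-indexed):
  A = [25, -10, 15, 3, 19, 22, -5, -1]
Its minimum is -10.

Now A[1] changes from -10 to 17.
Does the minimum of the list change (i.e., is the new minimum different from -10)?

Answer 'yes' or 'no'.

Answer: yes

Derivation:
Old min = -10
Change: A[1] -10 -> 17
Changed element was the min; new min must be rechecked.
New min = -5; changed? yes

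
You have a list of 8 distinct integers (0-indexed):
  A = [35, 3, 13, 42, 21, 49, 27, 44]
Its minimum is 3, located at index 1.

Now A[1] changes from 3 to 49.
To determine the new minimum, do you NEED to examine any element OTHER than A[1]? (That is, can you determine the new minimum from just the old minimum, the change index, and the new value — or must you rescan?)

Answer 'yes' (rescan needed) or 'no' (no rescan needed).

Answer: yes

Derivation:
Old min = 3 at index 1
Change at index 1: 3 -> 49
Index 1 WAS the min and new value 49 > old min 3. Must rescan other elements to find the new min.
Needs rescan: yes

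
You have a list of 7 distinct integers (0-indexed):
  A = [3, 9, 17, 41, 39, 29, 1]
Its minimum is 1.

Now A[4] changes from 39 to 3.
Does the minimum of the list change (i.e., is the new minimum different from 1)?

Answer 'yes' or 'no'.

Old min = 1
Change: A[4] 39 -> 3
Changed element was NOT the min; min changes only if 3 < 1.
New min = 1; changed? no

Answer: no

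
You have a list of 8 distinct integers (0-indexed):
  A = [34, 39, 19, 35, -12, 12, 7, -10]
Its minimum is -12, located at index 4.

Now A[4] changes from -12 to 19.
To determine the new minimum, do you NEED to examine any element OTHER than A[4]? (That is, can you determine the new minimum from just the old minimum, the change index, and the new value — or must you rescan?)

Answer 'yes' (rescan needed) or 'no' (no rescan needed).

Answer: yes

Derivation:
Old min = -12 at index 4
Change at index 4: -12 -> 19
Index 4 WAS the min and new value 19 > old min -12. Must rescan other elements to find the new min.
Needs rescan: yes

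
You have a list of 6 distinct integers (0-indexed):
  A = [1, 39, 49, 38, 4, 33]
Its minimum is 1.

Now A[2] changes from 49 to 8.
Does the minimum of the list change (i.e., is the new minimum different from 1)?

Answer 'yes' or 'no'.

Old min = 1
Change: A[2] 49 -> 8
Changed element was NOT the min; min changes only if 8 < 1.
New min = 1; changed? no

Answer: no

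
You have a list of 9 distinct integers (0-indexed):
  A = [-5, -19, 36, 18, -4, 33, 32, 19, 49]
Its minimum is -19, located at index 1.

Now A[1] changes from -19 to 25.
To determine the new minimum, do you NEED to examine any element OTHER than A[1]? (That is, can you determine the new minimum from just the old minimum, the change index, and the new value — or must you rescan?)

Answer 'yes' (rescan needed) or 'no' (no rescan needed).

Answer: yes

Derivation:
Old min = -19 at index 1
Change at index 1: -19 -> 25
Index 1 WAS the min and new value 25 > old min -19. Must rescan other elements to find the new min.
Needs rescan: yes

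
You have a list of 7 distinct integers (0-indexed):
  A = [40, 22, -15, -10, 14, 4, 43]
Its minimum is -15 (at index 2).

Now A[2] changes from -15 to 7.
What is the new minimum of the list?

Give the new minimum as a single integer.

Old min = -15 (at index 2)
Change: A[2] -15 -> 7
Changed element WAS the min. Need to check: is 7 still <= all others?
  Min of remaining elements: -10
  New min = min(7, -10) = -10

Answer: -10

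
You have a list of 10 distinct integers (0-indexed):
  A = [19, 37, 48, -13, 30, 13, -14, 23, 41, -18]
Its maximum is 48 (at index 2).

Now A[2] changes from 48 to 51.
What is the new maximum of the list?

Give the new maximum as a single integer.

Answer: 51

Derivation:
Old max = 48 (at index 2)
Change: A[2] 48 -> 51
Changed element WAS the max -> may need rescan.
  Max of remaining elements: 41
  New max = max(51, 41) = 51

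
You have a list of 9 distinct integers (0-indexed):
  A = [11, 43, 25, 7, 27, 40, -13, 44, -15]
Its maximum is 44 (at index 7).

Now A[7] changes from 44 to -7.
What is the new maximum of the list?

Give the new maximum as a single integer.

Answer: 43

Derivation:
Old max = 44 (at index 7)
Change: A[7] 44 -> -7
Changed element WAS the max -> may need rescan.
  Max of remaining elements: 43
  New max = max(-7, 43) = 43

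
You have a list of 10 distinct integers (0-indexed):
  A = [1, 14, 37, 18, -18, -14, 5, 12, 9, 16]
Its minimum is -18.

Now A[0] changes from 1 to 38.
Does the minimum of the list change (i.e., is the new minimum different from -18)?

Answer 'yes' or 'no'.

Answer: no

Derivation:
Old min = -18
Change: A[0] 1 -> 38
Changed element was NOT the min; min changes only if 38 < -18.
New min = -18; changed? no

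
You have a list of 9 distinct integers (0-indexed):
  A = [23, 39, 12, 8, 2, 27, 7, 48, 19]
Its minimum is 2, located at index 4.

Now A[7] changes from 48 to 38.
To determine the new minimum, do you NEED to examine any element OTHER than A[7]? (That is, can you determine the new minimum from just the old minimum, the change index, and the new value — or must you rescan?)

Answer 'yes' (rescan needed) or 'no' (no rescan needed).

Old min = 2 at index 4
Change at index 7: 48 -> 38
Index 7 was NOT the min. New min = min(2, 38). No rescan of other elements needed.
Needs rescan: no

Answer: no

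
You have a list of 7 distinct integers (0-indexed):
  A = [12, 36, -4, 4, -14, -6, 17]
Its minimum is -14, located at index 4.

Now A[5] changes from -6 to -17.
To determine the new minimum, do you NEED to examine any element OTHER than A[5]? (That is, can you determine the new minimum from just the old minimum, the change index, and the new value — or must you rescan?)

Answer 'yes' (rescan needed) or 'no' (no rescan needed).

Old min = -14 at index 4
Change at index 5: -6 -> -17
Index 5 was NOT the min. New min = min(-14, -17). No rescan of other elements needed.
Needs rescan: no

Answer: no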